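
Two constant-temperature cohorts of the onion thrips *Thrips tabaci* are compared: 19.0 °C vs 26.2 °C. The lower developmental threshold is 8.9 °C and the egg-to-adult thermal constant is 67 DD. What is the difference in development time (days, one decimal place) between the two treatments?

At 19.0 °C: 67 / (19.0 − 8.9) = 67 / 10.1 = 6.634 d.
At 26.2 °C: 67 / (26.2 − 8.9) = 67 / 17.3 = 3.873 d.
Difference = |6.634 − 3.873| = 2.761 ≈ 2.8 days.

2.8 days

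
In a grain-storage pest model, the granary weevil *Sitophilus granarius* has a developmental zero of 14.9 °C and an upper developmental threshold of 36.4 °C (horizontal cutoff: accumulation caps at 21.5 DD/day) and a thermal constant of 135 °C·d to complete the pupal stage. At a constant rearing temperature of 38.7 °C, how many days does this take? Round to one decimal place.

6.3 days

Temperature 38.7 °C exceeds the upper threshold, so daily accumulation caps at 36.4 − 14.9 = 21.5 DD/day.
Duration = 135 / 21.5 = 6.279 ≈ 6.3 days.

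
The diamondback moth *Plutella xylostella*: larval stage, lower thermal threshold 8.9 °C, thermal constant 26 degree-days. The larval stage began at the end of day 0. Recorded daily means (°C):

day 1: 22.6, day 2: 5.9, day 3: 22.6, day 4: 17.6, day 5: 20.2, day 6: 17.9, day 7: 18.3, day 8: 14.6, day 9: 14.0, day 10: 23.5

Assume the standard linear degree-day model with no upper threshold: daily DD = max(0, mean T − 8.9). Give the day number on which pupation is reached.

Daily DD above 8.9 °C: 13.7, 0.0, 13.7, 8.7, 11.3, 9.0, 9.4, 5.7, 5.1, 14.6.
Cumulative: 13.7, 13.7, 27.4, 36.1, 47.4, 56.4, 65.8, 71.5, 76.6, 91.2.
The total first reaches 26 DD on day 3.

day 3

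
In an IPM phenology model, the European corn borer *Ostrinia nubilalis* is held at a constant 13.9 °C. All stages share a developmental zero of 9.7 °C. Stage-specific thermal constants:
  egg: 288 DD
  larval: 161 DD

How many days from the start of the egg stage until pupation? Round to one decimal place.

106.9 days

Daily accumulation at 13.9 °C = 13.9 − 9.7 = 4.2 DD/day.
Total K = 288 + 161 = 449 DD.
Total duration = 449 / 4.2 = 106.905 ≈ 106.9 days.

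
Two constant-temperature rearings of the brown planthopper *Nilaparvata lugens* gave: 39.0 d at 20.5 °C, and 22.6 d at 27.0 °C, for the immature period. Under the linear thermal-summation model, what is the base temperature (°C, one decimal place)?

11.5 °C

Under the model K = D·(T − T_b), so D₁·(T₁ − T_b) = D₂·(T₂ − T_b).
39.0·(20.5 − T_b) = 22.6·(27.0 − T_b)
T_b = (39.0·20.5 − 22.6·27.0) / (39.0 − 22.6) = 189.30 / 16.4 = 11.543 °C ≈ 11.5 °C.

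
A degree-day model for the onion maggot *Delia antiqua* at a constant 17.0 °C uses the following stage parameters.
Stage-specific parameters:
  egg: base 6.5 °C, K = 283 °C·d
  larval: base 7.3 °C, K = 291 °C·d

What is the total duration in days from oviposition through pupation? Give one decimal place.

57.0 days

egg: 283 / (17.0 − 6.5) = 283 / 10.5 = 26.952 d.
larval: 291 / (17.0 − 7.3) = 291 / 9.7 = 30.000 d.
Sum = 56.952 ≈ 57.0 days.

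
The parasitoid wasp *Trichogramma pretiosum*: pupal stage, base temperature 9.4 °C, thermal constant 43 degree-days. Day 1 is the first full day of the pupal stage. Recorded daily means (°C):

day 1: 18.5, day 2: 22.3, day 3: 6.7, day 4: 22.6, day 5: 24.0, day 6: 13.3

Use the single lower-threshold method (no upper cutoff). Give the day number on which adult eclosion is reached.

day 5

Daily DD above 9.4 °C: 9.1, 12.9, 0.0, 13.2, 14.6, 3.9.
Cumulative: 9.1, 22.0, 22.0, 35.2, 49.8, 53.7.
The total first reaches 43 DD on day 5.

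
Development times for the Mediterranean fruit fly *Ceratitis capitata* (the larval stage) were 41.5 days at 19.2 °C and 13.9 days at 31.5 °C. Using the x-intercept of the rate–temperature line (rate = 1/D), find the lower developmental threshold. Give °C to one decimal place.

13.0 °C

Equal thermal constants: D₁(T₁ − T_b) = D₂(T₂ − T_b).
41.5·(19.2 − T_b) = 13.9·(31.5 − T_b)
T_b = (41.5·19.2 − 13.9·31.5) / (41.5 − 13.9) = 358.95 / 27.6 = 13.005 °C ≈ 13.0 °C.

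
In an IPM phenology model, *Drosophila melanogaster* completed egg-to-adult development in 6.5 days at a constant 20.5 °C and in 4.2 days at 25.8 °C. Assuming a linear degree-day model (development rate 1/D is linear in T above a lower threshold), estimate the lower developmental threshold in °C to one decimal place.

10.8 °C

Linear rate model ⇒ the product D·(T − T_b) is constant across temperatures.
6.5·(20.5 − T_b) = 4.2·(25.8 − T_b)
T_b = (6.5·20.5 − 4.2·25.8) / (6.5 − 4.2) = 24.89 / 2.3 = 10.822 °C ≈ 10.8 °C.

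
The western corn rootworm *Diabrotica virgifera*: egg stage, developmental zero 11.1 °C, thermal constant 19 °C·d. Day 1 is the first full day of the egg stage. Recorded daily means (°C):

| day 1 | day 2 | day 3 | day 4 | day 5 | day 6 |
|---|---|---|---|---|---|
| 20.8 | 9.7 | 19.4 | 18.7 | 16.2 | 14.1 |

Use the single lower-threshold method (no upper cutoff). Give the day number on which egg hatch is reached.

day 4

Daily DD above 11.1 °C: 9.7, 0.0, 8.3, 7.6, 5.1, 3.0.
Cumulative: 9.7, 9.7, 18.0, 25.6, 30.7, 33.7.
The total first reaches 19 DD on day 4.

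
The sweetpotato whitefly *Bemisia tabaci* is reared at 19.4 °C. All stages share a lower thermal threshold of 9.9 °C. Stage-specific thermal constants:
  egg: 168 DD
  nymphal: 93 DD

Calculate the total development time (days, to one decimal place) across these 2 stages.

27.5 days

Daily accumulation at 19.4 °C = 19.4 − 9.9 = 9.5 DD/day.
Total K = 168 + 93 = 261 DD.
Total duration = 261 / 9.5 = 27.474 ≈ 27.5 days.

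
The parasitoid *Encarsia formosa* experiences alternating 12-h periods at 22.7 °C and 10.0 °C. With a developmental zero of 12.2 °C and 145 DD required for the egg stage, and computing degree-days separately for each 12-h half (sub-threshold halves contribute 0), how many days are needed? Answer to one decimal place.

Day half: max(0, 22.7 − 12.2) × 0.5 = 10.5 × 0.5 = 5.25 DD.
Night half: max(0, 10.0 − 12.2) × 0.5 = 0.0 × 0.5 = 0.00 DD.
Per 24 h: 5.25 DD/day.
Duration = 145 / 5.25 = 27.619 ≈ 27.6 days.

27.6 days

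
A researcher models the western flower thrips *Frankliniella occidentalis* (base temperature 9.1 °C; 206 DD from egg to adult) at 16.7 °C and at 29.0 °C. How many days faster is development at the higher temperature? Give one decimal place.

At 16.7 °C: 206 / (16.7 − 9.1) = 206 / 7.6 = 27.105 d.
At 29.0 °C: 206 / (29.0 − 9.1) = 206 / 19.9 = 10.352 d.
Difference = |27.105 − 10.352| = 16.754 ≈ 16.8 days.

16.8 days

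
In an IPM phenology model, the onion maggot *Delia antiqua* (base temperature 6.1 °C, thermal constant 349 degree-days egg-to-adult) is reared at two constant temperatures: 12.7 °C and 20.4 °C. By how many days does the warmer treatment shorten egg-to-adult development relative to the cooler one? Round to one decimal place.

28.5 days

At 12.7 °C: 349 / (12.7 − 6.1) = 349 / 6.6 = 52.879 d.
At 20.4 °C: 349 / (20.4 − 6.1) = 349 / 14.3 = 24.406 d.
Difference = |52.879 − 24.406| = 28.473 ≈ 28.5 days.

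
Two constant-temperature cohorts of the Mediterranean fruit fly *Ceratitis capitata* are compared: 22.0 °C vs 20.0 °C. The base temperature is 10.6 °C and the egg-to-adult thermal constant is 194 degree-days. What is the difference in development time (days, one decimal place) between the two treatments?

3.6 days

At 22.0 °C: 194 / (22.0 − 10.6) = 194 / 11.4 = 17.018 d.
At 20.0 °C: 194 / (20.0 − 10.6) = 194 / 9.4 = 20.638 d.
Difference = |17.018 − 20.638| = 3.621 ≈ 3.6 days.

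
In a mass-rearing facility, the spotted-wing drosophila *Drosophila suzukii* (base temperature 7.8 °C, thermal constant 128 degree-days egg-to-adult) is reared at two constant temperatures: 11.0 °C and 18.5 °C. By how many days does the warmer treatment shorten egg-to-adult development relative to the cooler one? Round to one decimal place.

At 11.0 °C: 128 / (11.0 − 7.8) = 128 / 3.2 = 40.000 d.
At 18.5 °C: 128 / (18.5 − 7.8) = 128 / 10.7 = 11.963 d.
Difference = |40.000 − 11.963| = 28.037 ≈ 28.0 days.

28.0 days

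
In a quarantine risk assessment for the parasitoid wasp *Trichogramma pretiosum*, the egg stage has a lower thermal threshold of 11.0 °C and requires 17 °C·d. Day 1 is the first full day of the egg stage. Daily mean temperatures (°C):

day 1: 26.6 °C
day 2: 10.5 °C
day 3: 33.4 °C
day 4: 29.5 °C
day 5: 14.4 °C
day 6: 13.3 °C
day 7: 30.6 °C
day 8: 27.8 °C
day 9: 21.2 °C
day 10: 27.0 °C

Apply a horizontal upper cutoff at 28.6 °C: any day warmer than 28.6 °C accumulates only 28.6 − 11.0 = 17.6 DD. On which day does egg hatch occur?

day 3

Daily DD above 11.0 °C (capped at 17.6): 15.6, 0.0, 17.6, 17.6, 3.4, 2.3, 17.6, 16.8, 10.2, 16.0.
Cumulative: 15.6, 15.6, 33.2, 50.8, 54.2, 56.5, 74.1, 90.9, 101.1, 117.1.
The total first reaches 17 DD on day 3.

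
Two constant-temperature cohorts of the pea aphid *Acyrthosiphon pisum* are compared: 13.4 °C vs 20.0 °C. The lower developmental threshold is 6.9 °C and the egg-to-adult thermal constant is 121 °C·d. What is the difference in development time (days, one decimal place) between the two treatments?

9.4 days

At 13.4 °C: 121 / (13.4 − 6.9) = 121 / 6.5 = 18.615 d.
At 20.0 °C: 121 / (20.0 − 6.9) = 121 / 13.1 = 9.237 d.
Difference = |18.615 − 9.237| = 9.379 ≈ 9.4 days.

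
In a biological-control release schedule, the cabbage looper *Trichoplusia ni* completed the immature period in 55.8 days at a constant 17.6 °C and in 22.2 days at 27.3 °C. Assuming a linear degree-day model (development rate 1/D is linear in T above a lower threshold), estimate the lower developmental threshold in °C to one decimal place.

11.2 °C

Linear rate model ⇒ the product D·(T − T_b) is constant across temperatures.
55.8·(17.6 − T_b) = 22.2·(27.3 − T_b)
T_b = (55.8·17.6 − 22.2·27.3) / (55.8 − 22.2) = 376.02 / 33.6 = 11.191 °C ≈ 11.2 °C.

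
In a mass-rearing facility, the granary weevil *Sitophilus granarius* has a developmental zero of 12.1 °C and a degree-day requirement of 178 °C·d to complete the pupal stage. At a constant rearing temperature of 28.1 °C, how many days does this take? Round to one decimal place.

11.1 days

Daily accumulation = 28.1 − 12.1 = 16.0 DD/day.
Duration = 178 / 16.0 = 11.125 ≈ 11.1 days.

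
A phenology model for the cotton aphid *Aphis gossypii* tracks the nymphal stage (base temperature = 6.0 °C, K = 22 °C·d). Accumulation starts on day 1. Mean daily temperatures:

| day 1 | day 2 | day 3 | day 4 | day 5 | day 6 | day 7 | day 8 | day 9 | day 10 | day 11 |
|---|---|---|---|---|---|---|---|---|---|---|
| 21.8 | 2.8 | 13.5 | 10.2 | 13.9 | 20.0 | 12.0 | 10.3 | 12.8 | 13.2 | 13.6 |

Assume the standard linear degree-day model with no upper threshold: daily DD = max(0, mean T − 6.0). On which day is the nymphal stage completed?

Daily DD above 6.0 °C: 15.8, 0.0, 7.5, 4.2, 7.9, 14.0, 6.0, 4.3, 6.8, 7.2, 7.6.
Cumulative: 15.8, 15.8, 23.3, 27.5, 35.4, 49.4, 55.4, 59.7, 66.5, 73.7, 81.3.
The total first reaches 22 DD on day 3.

day 3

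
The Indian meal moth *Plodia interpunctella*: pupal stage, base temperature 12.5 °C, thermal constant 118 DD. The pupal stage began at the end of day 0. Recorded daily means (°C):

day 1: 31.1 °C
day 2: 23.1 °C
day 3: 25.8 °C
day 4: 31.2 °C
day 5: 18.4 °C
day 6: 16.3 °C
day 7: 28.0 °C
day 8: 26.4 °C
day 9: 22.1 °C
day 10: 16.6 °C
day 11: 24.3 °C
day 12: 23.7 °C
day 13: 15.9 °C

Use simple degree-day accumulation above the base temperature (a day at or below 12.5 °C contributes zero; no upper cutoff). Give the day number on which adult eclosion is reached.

day 11

Daily DD above 12.5 °C: 18.6, 10.6, 13.3, 18.7, 5.9, 3.8, 15.5, 13.9, 9.6, 4.1, 11.8, 11.2, 3.4.
Cumulative: 18.6, 29.2, 42.5, 61.2, 67.1, 70.9, 86.4, 100.3, 109.9, 114.0, 125.8, 137.0, 140.4.
The total first reaches 118 DD on day 11.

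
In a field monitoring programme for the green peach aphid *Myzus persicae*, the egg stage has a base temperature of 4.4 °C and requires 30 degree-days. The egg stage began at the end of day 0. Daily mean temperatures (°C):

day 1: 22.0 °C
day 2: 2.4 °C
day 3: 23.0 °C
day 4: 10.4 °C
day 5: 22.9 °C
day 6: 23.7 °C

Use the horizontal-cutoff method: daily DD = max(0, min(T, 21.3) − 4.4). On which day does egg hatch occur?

Daily DD above 4.4 °C (capped at 16.9): 16.9, 0.0, 16.9, 6.0, 16.9, 16.9.
Cumulative: 16.9, 16.9, 33.8, 39.8, 56.7, 73.6.
The total first reaches 30 DD on day 3.

day 3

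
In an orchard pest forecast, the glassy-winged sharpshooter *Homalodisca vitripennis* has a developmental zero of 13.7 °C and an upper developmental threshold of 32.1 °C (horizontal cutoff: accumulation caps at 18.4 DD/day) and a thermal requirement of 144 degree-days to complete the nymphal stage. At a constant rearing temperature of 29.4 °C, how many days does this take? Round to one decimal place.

9.2 days

Daily accumulation = 29.4 − 13.7 = 15.7 DD/day.
Duration = 144 / 15.7 = 9.172 ≈ 9.2 days.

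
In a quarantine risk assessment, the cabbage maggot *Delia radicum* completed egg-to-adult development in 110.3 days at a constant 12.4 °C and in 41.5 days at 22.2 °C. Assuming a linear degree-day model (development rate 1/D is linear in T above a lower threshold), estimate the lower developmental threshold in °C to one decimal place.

Equal thermal constants: D₁(T₁ − T_b) = D₂(T₂ − T_b).
110.3·(12.4 − T_b) = 41.5·(22.2 − T_b)
T_b = (110.3·12.4 − 41.5·22.2) / (110.3 − 41.5) = 446.42 / 68.8 = 6.489 °C ≈ 6.5 °C.

6.5 °C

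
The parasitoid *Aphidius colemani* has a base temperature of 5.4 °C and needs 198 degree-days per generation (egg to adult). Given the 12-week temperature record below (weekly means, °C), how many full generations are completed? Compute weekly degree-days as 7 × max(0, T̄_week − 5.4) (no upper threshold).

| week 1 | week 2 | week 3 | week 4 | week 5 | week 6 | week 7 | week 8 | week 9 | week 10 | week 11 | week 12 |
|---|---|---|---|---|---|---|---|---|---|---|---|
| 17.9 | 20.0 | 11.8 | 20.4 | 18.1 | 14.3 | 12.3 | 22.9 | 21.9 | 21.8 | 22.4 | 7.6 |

Weekly DD (7 × max(0, T̄ − 5.4)): 87.5, 102.2, 44.8, 105.0, 88.9, 62.3, 48.3, 122.5, 115.5, 114.8, 119.0, 15.4.
Season total = 1026.2 DD.
Complete generations = ⌊1026.2 / 198⌋ = 5.

5 generations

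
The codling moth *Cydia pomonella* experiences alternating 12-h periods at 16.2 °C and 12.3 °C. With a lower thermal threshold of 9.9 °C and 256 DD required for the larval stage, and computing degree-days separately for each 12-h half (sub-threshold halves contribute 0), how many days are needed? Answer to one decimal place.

Day half: max(0, 16.2 − 9.9) × 0.5 = 6.3 × 0.5 = 3.15 DD.
Night half: max(0, 12.3 − 9.9) × 0.5 = 2.4 × 0.5 = 1.20 DD.
Per 24 h: 4.35 DD/day.
Duration = 256 / 4.35 = 58.851 ≈ 58.9 days.

58.9 days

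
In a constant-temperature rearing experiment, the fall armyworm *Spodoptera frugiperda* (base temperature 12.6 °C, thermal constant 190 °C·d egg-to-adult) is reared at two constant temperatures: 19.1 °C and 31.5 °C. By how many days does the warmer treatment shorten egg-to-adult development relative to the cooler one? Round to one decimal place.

At 19.1 °C: 190 / (19.1 − 12.6) = 190 / 6.5 = 29.231 d.
At 31.5 °C: 190 / (31.5 − 12.6) = 190 / 18.9 = 10.053 d.
Difference = |29.231 − 10.053| = 19.178 ≈ 19.2 days.

19.2 days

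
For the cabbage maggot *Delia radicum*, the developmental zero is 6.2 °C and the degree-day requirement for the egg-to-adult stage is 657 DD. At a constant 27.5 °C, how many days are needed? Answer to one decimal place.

30.8 days

Daily accumulation = 27.5 − 6.2 = 21.3 DD/day.
Duration = 657 / 21.3 = 30.845 ≈ 30.8 days.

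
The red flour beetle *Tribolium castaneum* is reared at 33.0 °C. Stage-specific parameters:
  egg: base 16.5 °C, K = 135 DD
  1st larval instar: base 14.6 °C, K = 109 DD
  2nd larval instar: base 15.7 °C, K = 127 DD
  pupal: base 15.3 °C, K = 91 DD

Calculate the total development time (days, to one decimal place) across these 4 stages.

egg: 135 / (33.0 − 16.5) = 135 / 16.5 = 8.182 d.
1st larval instar: 109 / (33.0 − 14.6) = 109 / 18.4 = 5.924 d.
2nd larval instar: 127 / (33.0 − 15.7) = 127 / 17.3 = 7.341 d.
pupal: 91 / (33.0 − 15.3) = 91 / 17.7 = 5.141 d.
Sum = 26.588 ≈ 26.6 days.

26.6 days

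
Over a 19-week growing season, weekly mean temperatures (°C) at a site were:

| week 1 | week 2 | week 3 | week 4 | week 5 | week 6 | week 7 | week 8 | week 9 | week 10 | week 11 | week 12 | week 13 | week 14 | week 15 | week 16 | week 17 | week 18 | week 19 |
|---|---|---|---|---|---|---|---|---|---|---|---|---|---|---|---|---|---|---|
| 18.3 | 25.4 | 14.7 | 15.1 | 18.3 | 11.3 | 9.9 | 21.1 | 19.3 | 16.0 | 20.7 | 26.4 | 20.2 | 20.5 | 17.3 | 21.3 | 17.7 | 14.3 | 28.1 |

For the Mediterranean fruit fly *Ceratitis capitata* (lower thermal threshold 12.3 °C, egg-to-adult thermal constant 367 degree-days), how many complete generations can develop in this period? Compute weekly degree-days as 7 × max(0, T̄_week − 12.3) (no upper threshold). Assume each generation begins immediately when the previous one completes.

Weekly DD (7 × max(0, T̄ − 12.3)): 42.0, 91.7, 16.8, 19.6, 42.0, 0.0, 0.0, 61.6, 49.0, 25.9, 58.8, 98.7, 55.3, 57.4, 35.0, 63.0, 37.8, 14.0, 110.6.
Season total = 879.2 DD.
Complete generations = ⌊879.2 / 367⌋ = 2.

2 generations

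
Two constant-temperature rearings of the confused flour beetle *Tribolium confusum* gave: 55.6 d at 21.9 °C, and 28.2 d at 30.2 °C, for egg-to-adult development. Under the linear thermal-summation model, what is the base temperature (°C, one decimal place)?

13.4 °C

Under the model K = D·(T − T_b), so D₁·(T₁ − T_b) = D₂·(T₂ − T_b).
55.6·(21.9 − T_b) = 28.2·(30.2 − T_b)
T_b = (55.6·21.9 − 28.2·30.2) / (55.6 − 28.2) = 366.00 / 27.4 = 13.358 °C ≈ 13.4 °C.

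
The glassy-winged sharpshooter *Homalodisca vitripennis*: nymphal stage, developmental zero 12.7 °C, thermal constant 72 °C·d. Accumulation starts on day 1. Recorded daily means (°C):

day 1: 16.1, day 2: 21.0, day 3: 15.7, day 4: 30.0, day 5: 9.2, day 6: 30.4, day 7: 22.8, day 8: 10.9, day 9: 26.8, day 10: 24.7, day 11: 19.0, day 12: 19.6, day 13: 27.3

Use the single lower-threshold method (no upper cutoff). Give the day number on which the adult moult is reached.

Daily DD above 12.7 °C: 3.4, 8.3, 3.0, 17.3, 0.0, 17.7, 10.1, 0.0, 14.1, 12.0, 6.3, 6.9, 14.6.
Cumulative: 3.4, 11.7, 14.7, 32.0, 32.0, 49.7, 59.8, 59.8, 73.9, 85.9, 92.2, 99.1, 113.7.
The total first reaches 72 DD on day 9.

day 9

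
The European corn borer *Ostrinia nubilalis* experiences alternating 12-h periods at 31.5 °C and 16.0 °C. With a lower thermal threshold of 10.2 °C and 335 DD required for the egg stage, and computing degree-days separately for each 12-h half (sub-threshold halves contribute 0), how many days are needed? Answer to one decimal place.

Day half: max(0, 31.5 − 10.2) × 0.5 = 21.3 × 0.5 = 10.65 DD.
Night half: max(0, 16.0 − 10.2) × 0.5 = 5.8 × 0.5 = 2.90 DD.
Per 24 h: 13.55 DD/day.
Duration = 335 / 13.55 = 24.723 ≈ 24.7 days.

24.7 days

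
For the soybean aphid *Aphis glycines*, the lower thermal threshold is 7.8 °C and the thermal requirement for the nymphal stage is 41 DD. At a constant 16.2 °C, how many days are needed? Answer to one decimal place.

Daily accumulation = 16.2 − 7.8 = 8.4 DD/day.
Duration = 41 / 8.4 = 4.881 ≈ 4.9 days.

4.9 days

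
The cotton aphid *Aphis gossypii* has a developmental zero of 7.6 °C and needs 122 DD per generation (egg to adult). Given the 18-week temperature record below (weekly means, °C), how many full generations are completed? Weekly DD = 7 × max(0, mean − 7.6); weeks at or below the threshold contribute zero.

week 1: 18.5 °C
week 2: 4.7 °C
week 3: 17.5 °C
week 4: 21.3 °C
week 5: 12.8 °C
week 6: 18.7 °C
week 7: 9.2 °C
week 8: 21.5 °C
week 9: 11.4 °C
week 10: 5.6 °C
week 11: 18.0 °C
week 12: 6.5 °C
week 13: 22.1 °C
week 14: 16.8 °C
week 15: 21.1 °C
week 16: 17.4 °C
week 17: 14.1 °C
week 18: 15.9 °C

Weekly DD (7 × max(0, T̄ − 7.6)): 76.3, 0.0, 69.3, 95.9, 36.4, 77.7, 11.2, 97.3, 26.6, 0.0, 72.8, 0.0, 101.5, 64.4, 94.5, 68.6, 45.5, 58.1.
Season total = 996.1 DD.
Complete generations = ⌊996.1 / 122⌋ = 8.

8 generations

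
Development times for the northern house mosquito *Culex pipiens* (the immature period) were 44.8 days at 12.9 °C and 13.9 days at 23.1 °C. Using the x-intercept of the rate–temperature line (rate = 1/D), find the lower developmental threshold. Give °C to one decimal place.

Linear rate model ⇒ the product D·(T − T_b) is constant across temperatures.
44.8·(12.9 − T_b) = 13.9·(23.1 − T_b)
T_b = (44.8·12.9 − 13.9·23.1) / (44.8 − 13.9) = 256.83 / 30.9 = 8.312 °C ≈ 8.3 °C.

8.3 °C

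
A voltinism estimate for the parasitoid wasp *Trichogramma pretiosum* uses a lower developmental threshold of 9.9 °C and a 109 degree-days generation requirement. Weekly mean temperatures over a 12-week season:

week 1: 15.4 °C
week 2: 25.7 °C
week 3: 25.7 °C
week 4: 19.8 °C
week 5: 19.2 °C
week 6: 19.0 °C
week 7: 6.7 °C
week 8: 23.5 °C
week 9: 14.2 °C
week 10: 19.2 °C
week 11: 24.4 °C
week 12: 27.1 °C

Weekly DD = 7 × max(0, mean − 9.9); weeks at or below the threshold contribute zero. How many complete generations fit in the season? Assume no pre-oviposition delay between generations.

7 generations

Weekly DD (7 × max(0, T̄ − 9.9)): 38.5, 110.6, 110.6, 69.3, 65.1, 63.7, 0.0, 95.2, 30.1, 65.1, 101.5, 120.4.
Season total = 870.1 DD.
Complete generations = ⌊870.1 / 109⌋ = 7.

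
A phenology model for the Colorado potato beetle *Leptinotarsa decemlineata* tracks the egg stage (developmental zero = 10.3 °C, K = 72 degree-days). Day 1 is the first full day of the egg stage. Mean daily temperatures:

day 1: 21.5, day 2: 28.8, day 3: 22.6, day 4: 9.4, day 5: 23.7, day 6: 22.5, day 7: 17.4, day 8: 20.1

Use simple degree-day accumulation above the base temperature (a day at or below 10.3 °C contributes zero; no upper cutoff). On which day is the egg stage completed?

day 7

Daily DD above 10.3 °C: 11.2, 18.5, 12.3, 0.0, 13.4, 12.2, 7.1, 9.8.
Cumulative: 11.2, 29.7, 42.0, 42.0, 55.4, 67.6, 74.7, 84.5.
The total first reaches 72 DD on day 7.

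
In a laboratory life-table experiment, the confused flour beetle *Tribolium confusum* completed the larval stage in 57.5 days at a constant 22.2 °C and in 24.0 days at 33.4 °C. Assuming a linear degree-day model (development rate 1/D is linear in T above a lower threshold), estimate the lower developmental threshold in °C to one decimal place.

Linear rate model ⇒ the product D·(T − T_b) is constant across temperatures.
57.5·(22.2 − T_b) = 24.0·(33.4 − T_b)
T_b = (57.5·22.2 − 24.0·33.4) / (57.5 − 24.0) = 474.90 / 33.5 = 14.176 °C ≈ 14.2 °C.

14.2 °C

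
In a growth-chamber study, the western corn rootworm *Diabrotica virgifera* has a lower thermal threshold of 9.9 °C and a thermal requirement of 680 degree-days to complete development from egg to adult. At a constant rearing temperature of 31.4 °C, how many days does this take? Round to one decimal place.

31.6 days

Daily accumulation = 31.4 − 9.9 = 21.5 DD/day.
Duration = 680 / 21.5 = 31.628 ≈ 31.6 days.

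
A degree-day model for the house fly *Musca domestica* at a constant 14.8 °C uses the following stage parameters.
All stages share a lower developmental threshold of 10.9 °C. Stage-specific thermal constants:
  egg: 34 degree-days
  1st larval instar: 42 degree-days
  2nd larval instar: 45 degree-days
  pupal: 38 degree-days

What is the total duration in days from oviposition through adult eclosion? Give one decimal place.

40.8 days

Daily accumulation at 14.8 °C = 14.8 − 10.9 = 3.9 DD/day.
Total K = 34 + 42 + 45 + 38 = 159 DD.
Total duration = 159 / 3.9 = 40.769 ≈ 40.8 days.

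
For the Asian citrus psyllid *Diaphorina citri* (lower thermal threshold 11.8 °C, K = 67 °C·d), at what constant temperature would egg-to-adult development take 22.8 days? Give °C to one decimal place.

14.7 °C

Required daily accumulation = 67 / 22.8 = 2.939 DD/day.
T = T_base + 2.939 = 11.8 + 2.939 = 14.739 ≈ 14.7 °C.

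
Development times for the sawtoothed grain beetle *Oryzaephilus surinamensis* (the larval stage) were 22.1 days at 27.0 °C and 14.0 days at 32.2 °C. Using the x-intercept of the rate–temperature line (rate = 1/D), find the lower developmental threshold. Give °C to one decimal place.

18.0 °C

Linear rate model ⇒ the product D·(T − T_b) is constant across temperatures.
22.1·(27.0 − T_b) = 14.0·(32.2 − T_b)
T_b = (22.1·27.0 − 14.0·32.2) / (22.1 − 14.0) = 145.90 / 8.1 = 18.012 °C ≈ 18.0 °C.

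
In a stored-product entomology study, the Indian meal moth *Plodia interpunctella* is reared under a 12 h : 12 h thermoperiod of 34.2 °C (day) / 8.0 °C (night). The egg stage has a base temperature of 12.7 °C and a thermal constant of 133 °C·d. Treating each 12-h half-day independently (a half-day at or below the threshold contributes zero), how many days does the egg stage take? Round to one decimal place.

Day half: max(0, 34.2 − 12.7) × 0.5 = 21.5 × 0.5 = 10.75 DD.
Night half: max(0, 8.0 − 12.7) × 0.5 = 0.0 × 0.5 = 0.00 DD.
Per 24 h: 10.75 DD/day.
Duration = 133 / 10.75 = 12.372 ≈ 12.4 days.

12.4 days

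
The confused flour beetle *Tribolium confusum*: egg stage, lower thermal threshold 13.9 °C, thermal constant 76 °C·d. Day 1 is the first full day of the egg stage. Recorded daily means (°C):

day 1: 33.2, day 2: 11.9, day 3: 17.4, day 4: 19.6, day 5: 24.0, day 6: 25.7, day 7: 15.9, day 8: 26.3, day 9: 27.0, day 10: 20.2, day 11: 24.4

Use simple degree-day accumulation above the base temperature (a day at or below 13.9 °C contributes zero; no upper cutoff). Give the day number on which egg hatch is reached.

Daily DD above 13.9 °C: 19.3, 0.0, 3.5, 5.7, 10.1, 11.8, 2.0, 12.4, 13.1, 6.3, 10.5.
Cumulative: 19.3, 19.3, 22.8, 28.5, 38.6, 50.4, 52.4, 64.8, 77.9, 84.2, 94.7.
The total first reaches 76 DD on day 9.

day 9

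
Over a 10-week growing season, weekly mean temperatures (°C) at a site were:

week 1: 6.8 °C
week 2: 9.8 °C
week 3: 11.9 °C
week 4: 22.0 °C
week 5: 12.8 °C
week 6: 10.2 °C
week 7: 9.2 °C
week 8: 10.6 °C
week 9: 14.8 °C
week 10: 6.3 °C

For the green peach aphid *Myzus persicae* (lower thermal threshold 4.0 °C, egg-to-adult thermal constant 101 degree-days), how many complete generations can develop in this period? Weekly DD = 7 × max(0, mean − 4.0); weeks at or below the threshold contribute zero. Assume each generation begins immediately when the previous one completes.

5 generations

Weekly DD (7 × max(0, T̄ − 4.0)): 19.6, 40.6, 55.3, 126.0, 61.6, 43.4, 36.4, 46.2, 75.6, 16.1.
Season total = 520.8 DD.
Complete generations = ⌊520.8 / 101⌋ = 5.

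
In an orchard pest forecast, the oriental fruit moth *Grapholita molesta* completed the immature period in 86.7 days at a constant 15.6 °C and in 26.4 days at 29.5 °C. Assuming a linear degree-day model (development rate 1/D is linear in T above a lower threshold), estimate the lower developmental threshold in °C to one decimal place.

9.5 °C

Linear rate model ⇒ the product D·(T − T_b) is constant across temperatures.
86.7·(15.6 − T_b) = 26.4·(29.5 − T_b)
T_b = (86.7·15.6 − 26.4·29.5) / (86.7 − 26.4) = 573.72 / 60.3 = 9.514 °C ≈ 9.5 °C.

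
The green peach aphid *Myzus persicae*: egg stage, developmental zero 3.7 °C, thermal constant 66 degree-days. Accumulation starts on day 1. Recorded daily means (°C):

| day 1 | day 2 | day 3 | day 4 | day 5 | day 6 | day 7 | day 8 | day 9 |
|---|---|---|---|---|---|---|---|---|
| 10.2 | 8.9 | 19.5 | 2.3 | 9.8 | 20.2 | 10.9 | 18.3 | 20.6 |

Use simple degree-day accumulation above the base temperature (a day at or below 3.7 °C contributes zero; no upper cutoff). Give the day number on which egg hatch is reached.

Daily DD above 3.7 °C: 6.5, 5.2, 15.8, 0.0, 6.1, 16.5, 7.2, 14.6, 16.9.
Cumulative: 6.5, 11.7, 27.5, 27.5, 33.6, 50.1, 57.3, 71.9, 88.8.
The total first reaches 66 DD on day 8.

day 8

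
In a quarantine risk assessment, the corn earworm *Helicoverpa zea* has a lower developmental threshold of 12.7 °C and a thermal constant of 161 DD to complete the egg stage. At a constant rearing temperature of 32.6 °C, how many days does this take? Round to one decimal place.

Daily accumulation = 32.6 − 12.7 = 19.9 DD/day.
Duration = 161 / 19.9 = 8.090 ≈ 8.1 days.

8.1 days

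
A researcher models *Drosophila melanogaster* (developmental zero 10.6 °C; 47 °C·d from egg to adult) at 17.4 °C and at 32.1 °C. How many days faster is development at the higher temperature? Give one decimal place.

4.7 days

At 17.4 °C: 47 / (17.4 − 10.6) = 47 / 6.8 = 6.912 d.
At 32.1 °C: 47 / (32.1 − 10.6) = 47 / 21.5 = 2.186 d.
Difference = |6.912 − 2.186| = 4.726 ≈ 4.7 days.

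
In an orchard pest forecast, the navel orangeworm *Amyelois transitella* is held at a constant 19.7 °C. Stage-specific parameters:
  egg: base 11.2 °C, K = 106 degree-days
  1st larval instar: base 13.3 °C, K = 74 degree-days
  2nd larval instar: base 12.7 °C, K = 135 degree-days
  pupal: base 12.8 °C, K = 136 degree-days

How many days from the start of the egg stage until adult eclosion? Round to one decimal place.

egg: 106 / (19.7 − 11.2) = 106 / 8.5 = 12.471 d.
1st larval instar: 74 / (19.7 − 13.3) = 74 / 6.4 = 11.563 d.
2nd larval instar: 135 / (19.7 − 12.7) = 135 / 7.0 = 19.286 d.
pupal: 136 / (19.7 − 12.8) = 136 / 6.9 = 19.710 d.
Sum = 63.029 ≈ 63.0 days.

63.0 days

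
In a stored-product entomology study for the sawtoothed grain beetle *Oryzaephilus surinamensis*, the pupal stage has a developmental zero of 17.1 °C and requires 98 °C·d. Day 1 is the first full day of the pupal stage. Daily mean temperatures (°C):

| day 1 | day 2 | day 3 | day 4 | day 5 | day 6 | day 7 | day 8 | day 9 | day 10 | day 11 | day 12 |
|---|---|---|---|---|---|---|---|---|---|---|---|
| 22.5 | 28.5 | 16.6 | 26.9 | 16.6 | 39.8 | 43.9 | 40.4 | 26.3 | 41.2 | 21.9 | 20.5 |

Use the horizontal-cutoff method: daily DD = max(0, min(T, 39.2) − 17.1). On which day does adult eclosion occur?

Daily DD above 17.1 °C (capped at 22.1): 5.4, 11.4, 0.0, 9.8, 0.0, 22.1, 22.1, 22.1, 9.2, 22.1, 4.8, 3.4.
Cumulative: 5.4, 16.8, 16.8, 26.6, 26.6, 48.7, 70.8, 92.9, 102.1, 124.2, 129.0, 132.4.
The total first reaches 98 DD on day 9.

day 9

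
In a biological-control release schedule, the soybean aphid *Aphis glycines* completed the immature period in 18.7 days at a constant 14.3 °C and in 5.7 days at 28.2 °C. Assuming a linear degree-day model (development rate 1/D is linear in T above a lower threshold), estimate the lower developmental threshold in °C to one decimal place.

8.2 °C

Equal thermal constants: D₁(T₁ − T_b) = D₂(T₂ − T_b).
18.7·(14.3 − T_b) = 5.7·(28.2 − T_b)
T_b = (18.7·14.3 − 5.7·28.2) / (18.7 − 5.7) = 106.67 / 13.0 = 8.205 °C ≈ 8.2 °C.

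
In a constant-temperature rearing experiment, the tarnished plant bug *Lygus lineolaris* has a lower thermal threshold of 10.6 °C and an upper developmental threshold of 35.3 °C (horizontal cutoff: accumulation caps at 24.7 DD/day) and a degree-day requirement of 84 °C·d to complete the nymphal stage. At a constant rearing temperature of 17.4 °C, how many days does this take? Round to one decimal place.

Daily accumulation = 17.4 − 10.6 = 6.8 DD/day.
Duration = 84 / 6.8 = 12.353 ≈ 12.4 days.

12.4 days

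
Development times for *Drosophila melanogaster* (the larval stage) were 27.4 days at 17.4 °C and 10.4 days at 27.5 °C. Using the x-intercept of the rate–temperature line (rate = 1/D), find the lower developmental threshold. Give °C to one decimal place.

Linear rate model ⇒ the product D·(T − T_b) is constant across temperatures.
27.4·(17.4 − T_b) = 10.4·(27.5 − T_b)
T_b = (27.4·17.4 − 10.4·27.5) / (27.4 − 10.4) = 190.76 / 17.0 = 11.221 °C ≈ 11.2 °C.

11.2 °C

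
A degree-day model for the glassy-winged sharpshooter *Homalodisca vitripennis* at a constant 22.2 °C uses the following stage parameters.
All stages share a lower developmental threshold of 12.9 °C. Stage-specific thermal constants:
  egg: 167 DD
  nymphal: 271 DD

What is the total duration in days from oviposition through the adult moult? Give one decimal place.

47.1 days

Daily accumulation at 22.2 °C = 22.2 − 12.9 = 9.3 DD/day.
Total K = 167 + 271 = 438 DD.
Total duration = 438 / 9.3 = 47.097 ≈ 47.1 days.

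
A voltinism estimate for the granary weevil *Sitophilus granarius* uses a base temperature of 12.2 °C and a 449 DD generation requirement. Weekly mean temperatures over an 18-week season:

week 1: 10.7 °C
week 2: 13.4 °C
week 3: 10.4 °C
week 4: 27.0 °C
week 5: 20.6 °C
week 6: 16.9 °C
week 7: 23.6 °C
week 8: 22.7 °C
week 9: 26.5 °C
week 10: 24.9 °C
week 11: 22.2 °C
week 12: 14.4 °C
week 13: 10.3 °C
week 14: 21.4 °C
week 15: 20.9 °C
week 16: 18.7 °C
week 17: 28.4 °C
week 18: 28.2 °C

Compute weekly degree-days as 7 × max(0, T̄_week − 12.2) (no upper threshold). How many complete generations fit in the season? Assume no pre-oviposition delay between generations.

2 generations

Weekly DD (7 × max(0, T̄ − 12.2)): 0.0, 8.4, 0.0, 103.6, 58.8, 32.9, 79.8, 73.5, 100.1, 88.9, 70.0, 15.4, 0.0, 64.4, 60.9, 45.5, 113.4, 112.0.
Season total = 1027.6 DD.
Complete generations = ⌊1027.6 / 449⌋ = 2.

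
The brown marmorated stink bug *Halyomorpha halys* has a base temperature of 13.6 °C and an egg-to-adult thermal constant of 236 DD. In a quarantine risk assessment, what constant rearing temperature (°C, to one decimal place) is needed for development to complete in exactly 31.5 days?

Required daily accumulation = 236 / 31.5 = 7.492 DD/day.
T = T_base + 7.492 = 13.6 + 7.492 = 21.092 ≈ 21.1 °C.

21.1 °C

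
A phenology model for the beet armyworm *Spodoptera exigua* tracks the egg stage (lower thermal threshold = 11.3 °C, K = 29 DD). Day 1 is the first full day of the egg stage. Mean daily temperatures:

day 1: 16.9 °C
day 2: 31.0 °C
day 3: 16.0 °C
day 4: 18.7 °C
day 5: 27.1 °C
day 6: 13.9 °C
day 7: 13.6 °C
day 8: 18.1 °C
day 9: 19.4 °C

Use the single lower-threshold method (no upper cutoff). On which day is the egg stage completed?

day 3

Daily DD above 11.3 °C: 5.6, 19.7, 4.7, 7.4, 15.8, 2.6, 2.3, 6.8, 8.1.
Cumulative: 5.6, 25.3, 30.0, 37.4, 53.2, 55.8, 58.1, 64.9, 73.0.
The total first reaches 29 DD on day 3.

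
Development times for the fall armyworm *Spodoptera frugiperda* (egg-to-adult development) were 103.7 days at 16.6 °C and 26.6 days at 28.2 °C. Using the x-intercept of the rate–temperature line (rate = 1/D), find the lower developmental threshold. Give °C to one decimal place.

12.6 °C

Linear rate model ⇒ the product D·(T − T_b) is constant across temperatures.
103.7·(16.6 − T_b) = 26.6·(28.2 − T_b)
T_b = (103.7·16.6 − 26.6·28.2) / (103.7 − 26.6) = 971.30 / 77.1 = 12.598 °C ≈ 12.6 °C.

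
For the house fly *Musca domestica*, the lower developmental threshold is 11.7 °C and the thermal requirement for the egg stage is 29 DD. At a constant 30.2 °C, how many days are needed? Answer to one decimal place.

Daily accumulation = 30.2 − 11.7 = 18.5 DD/day.
Duration = 29 / 18.5 = 1.568 ≈ 1.6 days.

1.6 days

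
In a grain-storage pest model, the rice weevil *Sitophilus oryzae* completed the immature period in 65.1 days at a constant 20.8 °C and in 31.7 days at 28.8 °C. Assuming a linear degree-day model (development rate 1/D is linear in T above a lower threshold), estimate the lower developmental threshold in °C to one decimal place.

13.2 °C

Linear rate model ⇒ the product D·(T − T_b) is constant across temperatures.
65.1·(20.8 − T_b) = 31.7·(28.8 − T_b)
T_b = (65.1·20.8 − 31.7·28.8) / (65.1 − 31.7) = 441.12 / 33.4 = 13.207 °C ≈ 13.2 °C.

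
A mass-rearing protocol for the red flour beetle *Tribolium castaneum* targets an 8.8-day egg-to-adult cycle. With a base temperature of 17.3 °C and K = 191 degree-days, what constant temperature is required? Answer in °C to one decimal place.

Required daily accumulation = 191 / 8.8 = 21.705 DD/day.
T = T_base + 21.705 = 17.3 + 21.705 = 39.005 ≈ 39.0 °C.

39.0 °C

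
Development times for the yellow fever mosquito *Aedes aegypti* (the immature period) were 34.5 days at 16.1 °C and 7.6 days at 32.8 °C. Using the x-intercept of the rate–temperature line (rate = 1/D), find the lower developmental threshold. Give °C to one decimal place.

Equal thermal constants: D₁(T₁ − T_b) = D₂(T₂ − T_b).
34.5·(16.1 − T_b) = 7.6·(32.8 − T_b)
T_b = (34.5·16.1 − 7.6·32.8) / (34.5 − 7.6) = 306.17 / 26.9 = 11.382 °C ≈ 11.4 °C.

11.4 °C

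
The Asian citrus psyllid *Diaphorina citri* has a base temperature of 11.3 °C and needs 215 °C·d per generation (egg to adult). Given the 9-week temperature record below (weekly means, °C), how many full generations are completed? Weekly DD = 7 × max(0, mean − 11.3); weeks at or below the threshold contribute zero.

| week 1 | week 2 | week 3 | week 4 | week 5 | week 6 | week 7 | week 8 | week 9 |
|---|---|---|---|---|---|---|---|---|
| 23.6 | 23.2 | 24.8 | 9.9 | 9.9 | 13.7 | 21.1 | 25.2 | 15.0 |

Weekly DD (7 × max(0, T̄ − 11.3)): 86.1, 83.3, 94.5, 0.0, 0.0, 16.8, 68.6, 97.3, 25.9.
Season total = 472.5 DD.
Complete generations = ⌊472.5 / 215⌋ = 2.

2 generations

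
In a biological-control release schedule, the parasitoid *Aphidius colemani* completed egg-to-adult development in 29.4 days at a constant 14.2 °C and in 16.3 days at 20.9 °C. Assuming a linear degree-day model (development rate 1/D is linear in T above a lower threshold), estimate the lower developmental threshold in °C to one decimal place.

Linear rate model ⇒ the product D·(T − T_b) is constant across temperatures.
29.4·(14.2 − T_b) = 16.3·(20.9 − T_b)
T_b = (29.4·14.2 − 16.3·20.9) / (29.4 − 16.3) = 76.81 / 13.1 = 5.863 °C ≈ 5.9 °C.

5.9 °C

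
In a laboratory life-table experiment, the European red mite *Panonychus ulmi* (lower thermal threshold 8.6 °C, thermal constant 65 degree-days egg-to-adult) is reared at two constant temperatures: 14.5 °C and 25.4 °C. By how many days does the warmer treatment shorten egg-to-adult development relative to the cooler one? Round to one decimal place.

At 14.5 °C: 65 / (14.5 − 8.6) = 65 / 5.9 = 11.017 d.
At 25.4 °C: 65 / (25.4 − 8.6) = 65 / 16.8 = 3.869 d.
Difference = |11.017 − 3.869| = 7.148 ≈ 7.1 days.

7.1 days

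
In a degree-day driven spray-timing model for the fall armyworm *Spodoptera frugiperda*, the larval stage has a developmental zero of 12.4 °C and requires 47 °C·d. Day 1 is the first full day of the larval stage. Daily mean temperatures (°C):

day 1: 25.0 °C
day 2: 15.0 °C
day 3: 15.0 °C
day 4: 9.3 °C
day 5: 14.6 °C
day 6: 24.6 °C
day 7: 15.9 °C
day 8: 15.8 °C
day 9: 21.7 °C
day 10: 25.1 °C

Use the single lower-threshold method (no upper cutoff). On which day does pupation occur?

Daily DD above 12.4 °C: 12.6, 2.6, 2.6, 0.0, 2.2, 12.2, 3.5, 3.4, 9.3, 12.7.
Cumulative: 12.6, 15.2, 17.8, 17.8, 20.0, 32.2, 35.7, 39.1, 48.4, 61.1.
The total first reaches 47 DD on day 9.

day 9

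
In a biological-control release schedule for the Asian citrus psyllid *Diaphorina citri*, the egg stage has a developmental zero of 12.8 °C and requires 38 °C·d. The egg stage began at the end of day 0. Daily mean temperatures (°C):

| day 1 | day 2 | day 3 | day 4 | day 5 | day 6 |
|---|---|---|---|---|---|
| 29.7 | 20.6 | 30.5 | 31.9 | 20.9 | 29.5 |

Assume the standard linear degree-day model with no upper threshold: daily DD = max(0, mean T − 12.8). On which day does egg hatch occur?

Daily DD above 12.8 °C: 16.9, 7.8, 17.7, 19.1, 8.1, 16.7.
Cumulative: 16.9, 24.7, 42.4, 61.5, 69.6, 86.3.
The total first reaches 38 DD on day 3.

day 3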